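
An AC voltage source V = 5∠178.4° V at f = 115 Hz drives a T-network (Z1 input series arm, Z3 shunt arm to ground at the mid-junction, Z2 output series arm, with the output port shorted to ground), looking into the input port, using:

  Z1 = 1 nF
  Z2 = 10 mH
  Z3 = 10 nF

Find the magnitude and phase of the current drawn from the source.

Step 1 — Angular frequency: ω = 2π·f = 2π·115 = 722.6 rad/s.
Step 2 — Component impedances:
  Z1: Z = 1/(jωC) = -j/(ω·C) = 0 - j1.384e+06 Ω
  Z2: Z = jωL = j·722.6·0.01 = 0 + j7.226 Ω
  Z3: Z = 1/(jωC) = -j/(ω·C) = 0 - j1.384e+05 Ω
Step 3 — With the output port shorted to ground, the output series arm Z2 runs from the junction to ground; the shunt arm Z3 also runs from the junction to ground. They appear in parallel: Z3 || Z2 = 0 + j7.226 Ω.
Step 4 — Series with input arm Z1: Z_in = Z1 + (Z3 || Z2) = 0 - j1.384e+06 Ω = 1.384e+06∠-90.0° Ω.
Step 5 — Source phasor: V = 5∠178.4° V = -4.998 + j0.1396 V.
Step 6 — Ohm's law: I = V / Z_total = (-4.998 + j0.1396) / (0 - j1.384e+06) = -1.009e-07 - j3.611e-06 A.
Step 7 — Convert to polar: |I| = 3.613e-06 A, ∠I = -91.6°.

I = 3.613e-06∠-91.6° A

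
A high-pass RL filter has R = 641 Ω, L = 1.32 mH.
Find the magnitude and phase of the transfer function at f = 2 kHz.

Step 1 — Angular frequency: ω = 2π·2000 = 1.257e+04 rad/s.
Step 2 — Transfer function: H(jω) = jωL/(R + jωL).
Step 3 — Numerator jωL = j·16.59; denominator R + jωL = 641 + j16.59.
Step 4 — H = 0.0006692 + j0.02586.
Step 5 — Magnitude: |H| = 0.02587 (-31.7 dB); phase: φ = 88.5°.

|H| = 0.02587 (-31.7 dB), φ = 88.5°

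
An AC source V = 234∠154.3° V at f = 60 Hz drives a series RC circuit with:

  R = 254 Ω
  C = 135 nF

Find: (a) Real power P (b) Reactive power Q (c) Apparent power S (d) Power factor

Step 1 — Angular frequency: ω = 2π·f = 2π·60 = 377 rad/s.
Step 2 — Component impedances:
  R: Z = R = 254 Ω
  C: Z = 1/(jωC) = -j/(ω·C) = 0 - j1.965e+04 Ω
Step 3 — Series combination: Z_total = R + C = 254 - j1.965e+04 Ω = 1.965e+04∠-89.3° Ω.
Step 4 — Source phasor: V = 234∠154.3° V = -210.9 + j101.5 V.
Step 5 — Current: I = V / Z = -0.005302 - j0.01066 A = 0.01191∠-116.4° A.
Step 6 — Complex power: S = V·I* = 0.03602 - j2.786 VA.
Step 7 — Real power: P = Re(S) = 0.03602 W.
Step 8 — Reactive power: Q = Im(S) = -2.786 VAR.
Step 9 — Apparent power: |S| = 2.787 VA.
Step 10 — Power factor: PF = P/|S| = 0.01293 (leading).

(a) P = 0.03602 W  (b) Q = -2.786 VAR  (c) S = 2.787 VA  (d) PF = 0.01293 (leading)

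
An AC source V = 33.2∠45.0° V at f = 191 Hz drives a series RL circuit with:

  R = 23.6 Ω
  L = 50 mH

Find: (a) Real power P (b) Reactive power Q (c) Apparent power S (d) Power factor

Step 1 — Angular frequency: ω = 2π·f = 2π·191 = 1200 rad/s.
Step 2 — Component impedances:
  R: Z = R = 23.6 Ω
  L: Z = jωL = j·1200·0.05 = 0 + j60 Ω
Step 3 — Series combination: Z_total = R + L = 23.6 + j60 Ω = 64.48∠68.5° Ω.
Step 4 — Source phasor: V = 33.2∠45.0° V = 23.48 + j23.48 V.
Step 5 — Current: I = V / Z = 0.4721 - j0.2056 A = 0.5149∠-23.5° A.
Step 6 — Complex power: S = V·I* = 6.257 + j15.91 VA.
Step 7 — Real power: P = Re(S) = 6.257 W.
Step 8 — Reactive power: Q = Im(S) = 15.91 VAR.
Step 9 — Apparent power: |S| = 17.09 VA.
Step 10 — Power factor: PF = P/|S| = 0.366 (lagging).

(a) P = 6.257 W  (b) Q = 15.91 VAR  (c) S = 17.09 VA  (d) PF = 0.366 (lagging)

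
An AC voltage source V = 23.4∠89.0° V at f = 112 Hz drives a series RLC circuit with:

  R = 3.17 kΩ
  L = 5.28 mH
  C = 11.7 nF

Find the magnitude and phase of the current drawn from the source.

Step 1 — Angular frequency: ω = 2π·f = 2π·112 = 703.7 rad/s.
Step 2 — Component impedances:
  R: Z = R = 3170 Ω
  L: Z = jωL = j·703.7·0.00528 = 0 + j3.716 Ω
  C: Z = 1/(jωC) = -j/(ω·C) = 0 - j1.215e+05 Ω
Step 3 — Series combination: Z_total = R + L + C = 3170 - j1.215e+05 Ω = 1.215e+05∠-88.5° Ω.
Step 4 — Source phasor: V = 23.4∠89.0° V = 0.4084 + j23.4 V.
Step 5 — Ohm's law: I = V / Z_total = (0.4084 + j23.4) / (3170 - j1.215e+05) = -0.0001924 + j8.385e-06 A.
Step 6 — Convert to polar: |I| = 0.0001926 A, ∠I = 177.5°.

I = 0.0001926∠177.5° A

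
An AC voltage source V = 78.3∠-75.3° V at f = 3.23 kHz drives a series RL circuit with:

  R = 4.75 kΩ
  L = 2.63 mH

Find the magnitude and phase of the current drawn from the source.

Step 1 — Angular frequency: ω = 2π·f = 2π·3230 = 2.029e+04 rad/s.
Step 2 — Component impedances:
  R: Z = R = 4750 Ω
  L: Z = jωL = j·2.029e+04·0.00263 = 0 + j53.38 Ω
Step 3 — Series combination: Z_total = R + L = 4750 + j53.38 Ω = 4750∠0.6° Ω.
Step 4 — Source phasor: V = 78.3∠-75.3° V = 19.87 - j75.74 V.
Step 5 — Ohm's law: I = V / Z_total = (19.87 - j75.74) / (4750 + j53.38) = 0.004003 - j0.01599 A.
Step 6 — Convert to polar: |I| = 0.01648 A, ∠I = -75.9°.

I = 0.01648∠-75.9° A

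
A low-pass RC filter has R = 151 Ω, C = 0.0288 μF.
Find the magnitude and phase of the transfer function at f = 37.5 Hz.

Step 1 — Angular frequency: ω = 2π·37.5 = 235.6 rad/s.
Step 2 — Transfer function: H(jω) = 1/(1 + jωRC).
Step 3 — Denominator: 1 + jωRC = 1 + j·235.6·151·2.88e-08 = 1 + j0.001025.
Step 4 — H = 1 - j0.001025.
Step 5 — Magnitude: |H| = 1 (-0.0 dB); phase: φ = -0.1°.

|H| = 1 (-0.0 dB), φ = -0.1°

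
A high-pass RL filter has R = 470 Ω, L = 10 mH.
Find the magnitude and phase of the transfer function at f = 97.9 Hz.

Step 1 — Angular frequency: ω = 2π·97.9 = 615.1 rad/s.
Step 2 — Transfer function: H(jω) = jωL/(R + jωL).
Step 3 — Numerator jωL = j·6.151; denominator R + jωL = 470 + j6.151.
Step 4 — H = 0.0001713 + j0.01309.
Step 5 — Magnitude: |H| = 0.01309 (-37.7 dB); phase: φ = 89.3°.

|H| = 0.01309 (-37.7 dB), φ = 89.3°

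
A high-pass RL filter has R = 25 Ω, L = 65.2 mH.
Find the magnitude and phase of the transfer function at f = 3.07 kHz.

Step 1 — Angular frequency: ω = 2π·3070 = 1.929e+04 rad/s.
Step 2 — Transfer function: H(jω) = jωL/(R + jωL).
Step 3 — Numerator jωL = j·1258; denominator R + jωL = 25 + j1258.
Step 4 — H = 0.9996 + j0.01987.
Step 5 — Magnitude: |H| = 0.9998 (-0.0 dB); phase: φ = 1.1°.

|H| = 0.9998 (-0.0 dB), φ = 1.1°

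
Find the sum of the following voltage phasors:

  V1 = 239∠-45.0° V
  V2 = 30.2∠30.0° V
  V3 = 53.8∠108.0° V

Step 1 — Convert each phasor to rectangular form:
  V1 = 239·(cos(-45.0°) + j·sin(-45.0°)) = 169 - j169 V
  V2 = 30.2·(cos(30.0°) + j·sin(30.0°)) = 26.15 + j15.1 V
  V3 = 53.8·(cos(108.0°) + j·sin(108.0°)) = -16.63 + j51.17 V
Step 2 — Sum components: V_total = 178.5 - j102.7 V.
Step 3 — Convert to polar: |V_total| = 206 V, ∠V_total = -29.9°.

V_total = 206∠-29.9° V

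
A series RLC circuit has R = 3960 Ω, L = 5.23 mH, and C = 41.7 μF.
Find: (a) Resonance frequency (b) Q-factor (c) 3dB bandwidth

Step 1 — Resonance condition Im(Z)=0 gives ω₀ = 1/√(LC).
Step 2 — ω₀ = 1/√(0.00523·4.17e-05) = 2141 rad/s.
Step 3 — f₀ = ω₀/(2π) = 340.8 Hz.
Step 4 — Series Q: Q = ω₀L/R = 2141·0.00523/3960 = 0.002828.
Step 5 — 3dB bandwidth: Δω = ω₀/Q = 7.572e+05 rad/s; BW = Δω/(2π) = 1.205e+05 Hz.

(a) f₀ = 340.8 Hz  (b) Q = 0.002828  (c) BW = 1.205e+05 Hz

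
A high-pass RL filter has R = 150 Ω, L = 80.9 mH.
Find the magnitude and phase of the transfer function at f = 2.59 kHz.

Step 1 — Angular frequency: ω = 2π·2590 = 1.627e+04 rad/s.
Step 2 — Transfer function: H(jω) = jωL/(R + jωL).
Step 3 — Numerator jωL = j·1317; denominator R + jωL = 150 + j1317.
Step 4 — H = 0.9872 + j0.1125.
Step 5 — Magnitude: |H| = 0.9936 (-0.1 dB); phase: φ = 6.5°.

|H| = 0.9936 (-0.1 dB), φ = 6.5°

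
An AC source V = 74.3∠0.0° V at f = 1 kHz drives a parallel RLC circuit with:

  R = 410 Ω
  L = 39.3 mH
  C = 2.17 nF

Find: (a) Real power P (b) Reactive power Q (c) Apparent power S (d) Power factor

Step 1 — Angular frequency: ω = 2π·f = 2π·1000 = 6283 rad/s.
Step 2 — Component impedances:
  R: Z = R = 410 Ω
  L: Z = jωL = j·6283·0.0393 = 0 + j246.9 Ω
  C: Z = 1/(jωC) = -j/(ω·C) = 0 - j7.334e+04 Ω
Step 3 — Parallel combination: 1/Z_total = 1/R + 1/L + 1/C; Z_total = 109.7 + j181.5 Ω = 212.1∠58.9° Ω.
Step 4 — Source phasor: V = 74.3∠0.0° V = 74.3 V.
Step 5 — Current: I = V / Z = 0.1812 - j0.2999 A = 0.3504∠-58.9° A.
Step 6 — Complex power: S = V·I* = 13.46 + j22.28 VA.
Step 7 — Real power: P = Re(S) = 13.46 W.
Step 8 — Reactive power: Q = Im(S) = 22.28 VAR.
Step 9 — Apparent power: |S| = 26.03 VA.
Step 10 — Power factor: PF = P/|S| = 0.5172 (lagging).

(a) P = 13.46 W  (b) Q = 22.28 VAR  (c) S = 26.03 VA  (d) PF = 0.5172 (lagging)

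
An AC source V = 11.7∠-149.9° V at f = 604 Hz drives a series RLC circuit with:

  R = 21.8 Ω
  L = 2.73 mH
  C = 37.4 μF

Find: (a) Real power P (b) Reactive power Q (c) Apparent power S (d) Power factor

Step 1 — Angular frequency: ω = 2π·f = 2π·604 = 3795 rad/s.
Step 2 — Component impedances:
  R: Z = R = 21.8 Ω
  L: Z = jωL = j·3795·0.00273 = 0 + j10.36 Ω
  C: Z = 1/(jωC) = -j/(ω·C) = 0 - j7.045 Ω
Step 3 — Series combination: Z_total = R + L + C = 21.8 + j3.315 Ω = 22.05∠8.6° Ω.
Step 4 — Source phasor: V = 11.7∠-149.9° V = -10.12 - j5.868 V.
Step 5 — Current: I = V / Z = -0.4938 - j0.1941 A = 0.5306∠-158.5° A.
Step 6 — Complex power: S = V·I* = 6.137 + j0.9333 VA.
Step 7 — Real power: P = Re(S) = 6.137 W.
Step 8 — Reactive power: Q = Im(S) = 0.9333 VAR.
Step 9 — Apparent power: |S| = 6.208 VA.
Step 10 — Power factor: PF = P/|S| = 0.9886 (lagging).

(a) P = 6.137 W  (b) Q = 0.9333 VAR  (c) S = 6.208 VA  (d) PF = 0.9886 (lagging)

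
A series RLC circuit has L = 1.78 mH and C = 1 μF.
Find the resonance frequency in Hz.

Step 1 — Resonance condition Im(Z)=0 gives ω₀ = 1/√(LC).
Step 2 — ω₀ = 1/√(0.00178·1e-06) = 2.37e+04 rad/s.
Step 3 — f₀ = ω₀/(2π) = 3772 Hz.

f₀ = 3772 Hz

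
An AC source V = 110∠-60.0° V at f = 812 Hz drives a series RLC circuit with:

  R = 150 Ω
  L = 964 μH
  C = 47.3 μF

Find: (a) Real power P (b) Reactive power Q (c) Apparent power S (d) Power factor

Step 1 — Angular frequency: ω = 2π·f = 2π·812 = 5102 rad/s.
Step 2 — Component impedances:
  R: Z = R = 150 Ω
  L: Z = jωL = j·5102·0.000964 = 0 + j4.918 Ω
  C: Z = 1/(jωC) = -j/(ω·C) = 0 - j4.144 Ω
Step 3 — Series combination: Z_total = R + L + C = 150 + j0.7744 Ω = 150∠0.3° Ω.
Step 4 — Source phasor: V = 110∠-60.0° V = 55 - j95.26 V.
Step 5 — Current: I = V / Z = 0.3634 - j0.637 A = 0.7333∠-60.3° A.
Step 6 — Complex power: S = V·I* = 80.66 + j0.4165 VA.
Step 7 — Real power: P = Re(S) = 80.66 W.
Step 8 — Reactive power: Q = Im(S) = 0.4165 VAR.
Step 9 — Apparent power: |S| = 80.67 VA.
Step 10 — Power factor: PF = P/|S| = 1 (lagging).

(a) P = 80.66 W  (b) Q = 0.4165 VAR  (c) S = 80.67 VA  (d) PF = 1 (lagging)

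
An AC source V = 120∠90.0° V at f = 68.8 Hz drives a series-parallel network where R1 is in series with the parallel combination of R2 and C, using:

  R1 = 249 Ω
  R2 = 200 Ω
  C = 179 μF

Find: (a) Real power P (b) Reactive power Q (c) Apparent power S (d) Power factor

Step 1 — Angular frequency: ω = 2π·f = 2π·68.8 = 432.3 rad/s.
Step 2 — Component impedances:
  R1: Z = R = 249 Ω
  R2: Z = R = 200 Ω
  C: Z = 1/(jωC) = -j/(ω·C) = 0 - j12.92 Ω
Step 3 — Parallel branch: R2 || C = 1/(1/R2 + 1/C) = 0.8316 - j12.87 Ω.
Step 4 — Series with R1: Z_total = R1 + (R2 || C) = 249.8 - j12.87 Ω = 250.2∠-2.9° Ω.
Step 5 — Source phasor: V = 120∠90.0° V = 0 + j120 V.
Step 6 — Current: I = V / Z = -0.02468 + j0.4791 A = 0.4797∠92.9° A.
Step 7 — Complex power: S = V·I* = 57.49 - j2.961 VA.
Step 8 — Real power: P = Re(S) = 57.49 W.
Step 9 — Reactive power: Q = Im(S) = -2.961 VAR.
Step 10 — Apparent power: |S| = 57.56 VA.
Step 11 — Power factor: PF = P/|S| = 0.9987 (leading).

(a) P = 57.49 W  (b) Q = -2.961 VAR  (c) S = 57.56 VA  (d) PF = 0.9987 (leading)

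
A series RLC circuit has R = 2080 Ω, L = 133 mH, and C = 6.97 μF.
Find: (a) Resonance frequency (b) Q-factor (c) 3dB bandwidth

Step 1 — Resonance condition Im(Z)=0 gives ω₀ = 1/√(LC).
Step 2 — ω₀ = 1/√(0.133·6.97e-06) = 1039 rad/s.
Step 3 — f₀ = ω₀/(2π) = 165.3 Hz.
Step 4 — Series Q: Q = ω₀L/R = 1039·0.133/2080 = 0.06641.
Step 5 — 3dB bandwidth: Δω = ω₀/Q = 1.564e+04 rad/s; BW = Δω/(2π) = 2489 Hz.

(a) f₀ = 165.3 Hz  (b) Q = 0.06641  (c) BW = 2489 Hz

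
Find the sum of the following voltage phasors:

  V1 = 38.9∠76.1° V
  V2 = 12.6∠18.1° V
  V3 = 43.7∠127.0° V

Step 1 — Convert each phasor to rectangular form:
  V1 = 38.9·(cos(76.1°) + j·sin(76.1°)) = 9.345 + j37.76 V
  V2 = 12.6·(cos(18.1°) + j·sin(18.1°)) = 11.98 + j3.915 V
  V3 = 43.7·(cos(127.0°) + j·sin(127.0°)) = -26.3 + j34.9 V
Step 2 — Sum components: V_total = -4.978 + j76.58 V.
Step 3 — Convert to polar: |V_total| = 76.74 V, ∠V_total = 93.7°.

V_total = 76.74∠93.7° V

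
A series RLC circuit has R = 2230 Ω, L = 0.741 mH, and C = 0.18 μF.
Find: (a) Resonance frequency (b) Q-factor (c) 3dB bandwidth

Step 1 — Resonance: ω₀ = 1/√(LC) = 1/√(0.000741·1.8e-07) = 8.659e+04 rad/s.
Step 2 — f₀ = ω₀/(2π) = 1.378e+04 Hz.
Step 3 — Series Q: Q = ω₀L/R = 8.659e+04·0.000741/2230 = 0.02877.
Step 4 — Bandwidth: Δω = ω₀/Q = 3.009e+06 rad/s; BW = Δω/(2π) = 4.79e+05 Hz.

(a) f₀ = 1.378e+04 Hz  (b) Q = 0.02877  (c) BW = 4.79e+05 Hz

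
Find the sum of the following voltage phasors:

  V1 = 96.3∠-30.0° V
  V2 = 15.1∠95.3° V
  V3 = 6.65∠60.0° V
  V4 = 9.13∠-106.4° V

Step 1 — Convert each phasor to rectangular form:
  V1 = 96.3·(cos(-30.0°) + j·sin(-30.0°)) = 83.4 - j48.15 V
  V2 = 15.1·(cos(95.3°) + j·sin(95.3°)) = -1.395 + j15.04 V
  V3 = 6.65·(cos(60.0°) + j·sin(60.0°)) = 3.325 + j5.759 V
  V4 = 9.13·(cos(-106.4°) + j·sin(-106.4°)) = -2.578 - j8.759 V
Step 2 — Sum components: V_total = 82.75 - j36.11 V.
Step 3 — Convert to polar: |V_total| = 90.29 V, ∠V_total = -23.6°.

V_total = 90.29∠-23.6° V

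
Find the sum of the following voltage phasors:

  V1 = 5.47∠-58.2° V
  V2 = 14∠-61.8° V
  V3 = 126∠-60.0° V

Step 1 — Convert each phasor to rectangular form:
  V1 = 5.47·(cos(-58.2°) + j·sin(-58.2°)) = 2.882 - j4.649 V
  V2 = 14·(cos(-61.8°) + j·sin(-61.8°)) = 6.616 - j12.34 V
  V3 = 126·(cos(-60.0°) + j·sin(-60.0°)) = 63 - j109.1 V
Step 2 — Sum components: V_total = 72.5 - j126.1 V.
Step 3 — Convert to polar: |V_total| = 145.5 V, ∠V_total = -60.1°.

V_total = 145.5∠-60.1° V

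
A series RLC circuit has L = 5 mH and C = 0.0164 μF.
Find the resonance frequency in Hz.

Step 1 — Resonance condition Im(Z)=0 gives ω₀ = 1/√(LC).
Step 2 — ω₀ = 1/√(0.005·1.64e-08) = 1.104e+05 rad/s.
Step 3 — f₀ = ω₀/(2π) = 1.758e+04 Hz.

f₀ = 1.758e+04 Hz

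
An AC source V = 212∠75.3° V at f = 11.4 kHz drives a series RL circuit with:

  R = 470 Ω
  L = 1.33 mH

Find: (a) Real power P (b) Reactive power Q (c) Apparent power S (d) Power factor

Step 1 — Angular frequency: ω = 2π·f = 2π·1.14e+04 = 7.163e+04 rad/s.
Step 2 — Component impedances:
  R: Z = R = 470 Ω
  L: Z = jωL = j·7.163e+04·0.00133 = 0 + j95.27 Ω
Step 3 — Series combination: Z_total = R + L = 470 + j95.27 Ω = 479.6∠11.5° Ω.
Step 4 — Source phasor: V = 212∠75.3° V = 53.8 + j205.1 V.
Step 5 — Current: I = V / Z = 0.1949 + j0.3968 A = 0.4421∠63.8° A.
Step 6 — Complex power: S = V·I* = 91.85 + j18.62 VA.
Step 7 — Real power: P = Re(S) = 91.85 W.
Step 8 — Reactive power: Q = Im(S) = 18.62 VAR.
Step 9 — Apparent power: |S| = 93.72 VA.
Step 10 — Power factor: PF = P/|S| = 0.9801 (lagging).

(a) P = 91.85 W  (b) Q = 18.62 VAR  (c) S = 93.72 VA  (d) PF = 0.9801 (lagging)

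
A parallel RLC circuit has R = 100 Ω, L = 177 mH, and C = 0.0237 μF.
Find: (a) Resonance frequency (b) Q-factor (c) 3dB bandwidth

Step 1 — Resonance: ω₀ = 1/√(LC) = 1/√(0.177·2.37e-08) = 1.544e+04 rad/s.
Step 2 — f₀ = ω₀/(2π) = 2457 Hz.
Step 3 — Parallel Q: Q = R/(ω₀L) = 100/(1.544e+04·0.177) = 0.03659.
Step 4 — Bandwidth: Δω = ω₀/Q = 4.219e+05 rad/s; BW = Δω/(2π) = 6.715e+04 Hz.

(a) f₀ = 2457 Hz  (b) Q = 0.03659  (c) BW = 6.715e+04 Hz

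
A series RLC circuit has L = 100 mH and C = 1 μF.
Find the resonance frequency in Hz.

Step 1 — Resonance condition Im(Z)=0 gives ω₀ = 1/√(LC).
Step 2 — ω₀ = 1/√(0.1·1e-06) = 3162 rad/s.
Step 3 — f₀ = ω₀/(2π) = 503.3 Hz.

f₀ = 503.3 Hz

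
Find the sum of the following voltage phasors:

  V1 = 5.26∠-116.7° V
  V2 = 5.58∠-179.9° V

Step 1 — Convert each phasor to rectangular form:
  V1 = 5.26·(cos(-116.7°) + j·sin(-116.7°)) = -2.363 - j4.699 V
  V2 = 5.58·(cos(-179.9°) + j·sin(-179.9°)) = -5.58 - j0.009739 V
Step 2 — Sum components: V_total = -7.943 - j4.709 V.
Step 3 — Convert to polar: |V_total| = 9.234 V, ∠V_total = -149.3°.

V_total = 9.234∠-149.3° V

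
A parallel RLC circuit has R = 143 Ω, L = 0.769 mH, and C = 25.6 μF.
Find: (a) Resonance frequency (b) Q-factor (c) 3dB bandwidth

Step 1 — Resonance: ω₀ = 1/√(LC) = 1/√(0.000769·2.56e-05) = 7127 rad/s.
Step 2 — f₀ = ω₀/(2π) = 1134 Hz.
Step 3 — Parallel Q: Q = R/(ω₀L) = 143/(7127·0.000769) = 26.09.
Step 4 — Bandwidth: Δω = ω₀/Q = 273.2 rad/s; BW = Δω/(2π) = 43.48 Hz.

(a) f₀ = 1134 Hz  (b) Q = 26.09  (c) BW = 43.48 Hz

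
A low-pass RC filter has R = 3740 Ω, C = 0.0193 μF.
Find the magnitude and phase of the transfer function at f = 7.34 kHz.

Step 1 — Angular frequency: ω = 2π·7340 = 4.612e+04 rad/s.
Step 2 — Transfer function: H(jω) = 1/(1 + jωRC).
Step 3 — Denominator: 1 + jωRC = 1 + j·4.612e+04·3740·1.93e-08 = 1 + j3.329.
Step 4 — H = 0.08277 - j0.2755.
Step 5 — Magnitude: |H| = 0.2877 (-10.8 dB); phase: φ = -73.3°.

|H| = 0.2877 (-10.8 dB), φ = -73.3°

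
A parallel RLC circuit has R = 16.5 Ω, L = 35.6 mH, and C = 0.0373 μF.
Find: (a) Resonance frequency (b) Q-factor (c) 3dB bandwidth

Step 1 — Resonance: ω₀ = 1/√(LC) = 1/√(0.0356·3.73e-08) = 2.744e+04 rad/s.
Step 2 — f₀ = ω₀/(2π) = 4368 Hz.
Step 3 — Parallel Q: Q = R/(ω₀L) = 16.5/(2.744e+04·0.0356) = 0.01689.
Step 4 — Bandwidth: Δω = ω₀/Q = 1.625e+06 rad/s; BW = Δω/(2π) = 2.586e+05 Hz.

(a) f₀ = 4368 Hz  (b) Q = 0.01689  (c) BW = 2.586e+05 Hz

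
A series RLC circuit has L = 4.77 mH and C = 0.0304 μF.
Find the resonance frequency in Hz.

Step 1 — Resonance condition Im(Z)=0 gives ω₀ = 1/√(LC).
Step 2 — ω₀ = 1/√(0.00477·3.04e-08) = 8.304e+04 rad/s.
Step 3 — f₀ = ω₀/(2π) = 1.322e+04 Hz.

f₀ = 1.322e+04 Hz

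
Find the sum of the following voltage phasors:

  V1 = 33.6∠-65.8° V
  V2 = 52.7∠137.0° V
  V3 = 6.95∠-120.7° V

Step 1 — Convert each phasor to rectangular form:
  V1 = 33.6·(cos(-65.8°) + j·sin(-65.8°)) = 13.77 - j30.65 V
  V2 = 52.7·(cos(137.0°) + j·sin(137.0°)) = -38.54 + j35.94 V
  V3 = 6.95·(cos(-120.7°) + j·sin(-120.7°)) = -3.548 - j5.976 V
Step 2 — Sum components: V_total = -28.32 - j0.6819 V.
Step 3 — Convert to polar: |V_total| = 28.33 V, ∠V_total = -178.6°.

V_total = 28.33∠-178.6° V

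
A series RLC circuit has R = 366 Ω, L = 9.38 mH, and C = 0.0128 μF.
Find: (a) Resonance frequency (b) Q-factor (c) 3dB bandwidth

Step 1 — Resonance: ω₀ = 1/√(LC) = 1/√(0.00938·1.28e-08) = 9.126e+04 rad/s.
Step 2 — f₀ = ω₀/(2π) = 1.452e+04 Hz.
Step 3 — Series Q: Q = ω₀L/R = 9.126e+04·0.00938/366 = 2.339.
Step 4 — Bandwidth: Δω = ω₀/Q = 3.902e+04 rad/s; BW = Δω/(2π) = 6210 Hz.

(a) f₀ = 1.452e+04 Hz  (b) Q = 2.339  (c) BW = 6210 Hz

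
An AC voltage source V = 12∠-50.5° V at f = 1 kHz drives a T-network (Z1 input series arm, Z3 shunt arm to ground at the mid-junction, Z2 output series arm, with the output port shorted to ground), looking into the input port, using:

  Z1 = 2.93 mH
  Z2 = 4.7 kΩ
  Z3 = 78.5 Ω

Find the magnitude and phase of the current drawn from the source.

Step 1 — Angular frequency: ω = 2π·f = 2π·1000 = 6283 rad/s.
Step 2 — Component impedances:
  Z1: Z = jωL = j·6283·0.00293 = 0 + j18.41 Ω
  Z2: Z = R = 4700 Ω
  Z3: Z = R = 78.5 Ω
Step 3 — With the output port shorted to ground, the output series arm Z2 runs from the junction to ground; the shunt arm Z3 also runs from the junction to ground. They appear in parallel: Z3 || Z2 = 77.21 Ω.
Step 4 — Series with input arm Z1: Z_in = Z1 + (Z3 || Z2) = 77.21 + j18.41 Ω = 79.37∠13.4° Ω.
Step 5 — Source phasor: V = 12∠-50.5° V = 7.633 - j9.259 V.
Step 6 — Ohm's law: I = V / Z_total = (7.633 - j9.259) / (77.21 + j18.41) = 0.06648 - j0.1358 A.
Step 7 — Convert to polar: |I| = 0.1512 A, ∠I = -63.9°.

I = 0.1512∠-63.9° A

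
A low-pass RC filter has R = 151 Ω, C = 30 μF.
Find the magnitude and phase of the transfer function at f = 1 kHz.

Step 1 — Angular frequency: ω = 2π·1000 = 6283 rad/s.
Step 2 — Transfer function: H(jω) = 1/(1 + jωRC).
Step 3 — Denominator: 1 + jωRC = 1 + j·6283·151·3e-05 = 1 + j28.46.
Step 4 — H = 0.001233 - j0.03509.
Step 5 — Magnitude: |H| = 0.03511 (-29.1 dB); phase: φ = -88.0°.

|H| = 0.03511 (-29.1 dB), φ = -88.0°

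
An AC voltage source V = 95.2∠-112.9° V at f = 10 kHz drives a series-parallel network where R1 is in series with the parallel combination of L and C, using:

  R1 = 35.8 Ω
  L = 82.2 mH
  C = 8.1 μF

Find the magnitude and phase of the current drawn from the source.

Step 1 — Angular frequency: ω = 2π·f = 2π·1e+04 = 6.283e+04 rad/s.
Step 2 — Component impedances:
  R1: Z = R = 35.8 Ω
  L: Z = jωL = j·6.283e+04·0.0822 = 0 + j5165 Ω
  C: Z = 1/(jωC) = -j/(ω·C) = 0 - j1.965 Ω
Step 3 — Parallel branch: L || C = 1/(1/L + 1/C) = 0 - j1.966 Ω.
Step 4 — Series with R1: Z_total = R1 + (L || C) = 35.8 - j1.966 Ω = 35.85∠-3.1° Ω.
Step 5 — Source phasor: V = 95.2∠-112.9° V = -37.04 - j87.7 V.
Step 6 — Ohm's law: I = V / Z_total = (-37.04 - j87.7) / (35.8 - j1.966) = -0.8976 - j2.499 A.
Step 7 — Convert to polar: |I| = 2.655 A, ∠I = -109.8°.

I = 2.655∠-109.8° A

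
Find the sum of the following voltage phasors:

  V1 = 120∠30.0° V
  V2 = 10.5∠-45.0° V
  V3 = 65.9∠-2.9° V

Step 1 — Convert each phasor to rectangular form:
  V1 = 120·(cos(30.0°) + j·sin(30.0°)) = 103.9 + j60 V
  V2 = 10.5·(cos(-45.0°) + j·sin(-45.0°)) = 7.425 - j7.425 V
  V3 = 65.9·(cos(-2.9°) + j·sin(-2.9°)) = 65.82 - j3.334 V
Step 2 — Sum components: V_total = 177.2 + j49.24 V.
Step 3 — Convert to polar: |V_total| = 183.9 V, ∠V_total = 15.5°.

V_total = 183.9∠15.5° V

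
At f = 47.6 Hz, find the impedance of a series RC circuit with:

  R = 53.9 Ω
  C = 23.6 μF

Step 1 — Angular frequency: ω = 2π·f = 2π·47.6 = 299.1 rad/s.
Step 2 — Component impedances:
  R: Z = R = 53.9 Ω
  C: Z = 1/(jωC) = -j/(ω·C) = 0 - j141.7 Ω
Step 3 — Series combination: Z_total = R + C = 53.9 - j141.7 Ω = 151.6∠-69.2° Ω.

Z = 53.9 - j141.7 Ω = 151.6∠-69.2° Ω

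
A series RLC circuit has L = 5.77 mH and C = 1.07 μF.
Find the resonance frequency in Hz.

Step 1 — Resonance condition Im(Z)=0 gives ω₀ = 1/√(LC).
Step 2 — ω₀ = 1/√(0.00577·1.07e-06) = 1.273e+04 rad/s.
Step 3 — f₀ = ω₀/(2π) = 2026 Hz.

f₀ = 2026 Hz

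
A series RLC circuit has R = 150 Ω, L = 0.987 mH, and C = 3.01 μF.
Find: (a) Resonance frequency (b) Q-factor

Step 1 — Resonance condition Im(Z)=0 gives ω₀ = 1/√(LC).
Step 2 — ω₀ = 1/√(0.000987·3.01e-06) = 1.835e+04 rad/s.
Step 3 — f₀ = ω₀/(2π) = 2920 Hz.
Step 4 — Series Q: Q = ω₀L/R = 1.835e+04·0.000987/150 = 0.1207.

(a) f₀ = 2920 Hz  (b) Q = 0.1207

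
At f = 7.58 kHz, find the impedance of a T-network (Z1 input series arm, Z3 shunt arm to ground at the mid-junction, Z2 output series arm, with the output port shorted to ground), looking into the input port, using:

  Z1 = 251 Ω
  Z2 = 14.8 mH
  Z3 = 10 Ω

Step 1 — Angular frequency: ω = 2π·f = 2π·7580 = 4.763e+04 rad/s.
Step 2 — Component impedances:
  Z1: Z = R = 251 Ω
  Z2: Z = jωL = j·4.763e+04·0.0148 = 0 + j704.9 Ω
  Z3: Z = R = 10 Ω
Step 3 — With the output port shorted to ground, the output series arm Z2 runs from the junction to ground; the shunt arm Z3 also runs from the junction to ground. They appear in parallel: Z3 || Z2 = 9.998 + j0.1418 Ω.
Step 4 — Series with input arm Z1: Z_in = Z1 + (Z3 || Z2) = 261 + j0.1418 Ω = 261∠0.0° Ω.

Z = 261 + j0.1418 Ω = 261∠0.0° Ω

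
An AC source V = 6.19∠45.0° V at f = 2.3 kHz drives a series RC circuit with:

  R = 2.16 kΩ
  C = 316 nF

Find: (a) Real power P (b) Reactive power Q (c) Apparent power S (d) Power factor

Step 1 — Angular frequency: ω = 2π·f = 2π·2300 = 1.445e+04 rad/s.
Step 2 — Component impedances:
  R: Z = R = 2160 Ω
  C: Z = 1/(jωC) = -j/(ω·C) = 0 - j219 Ω
Step 3 — Series combination: Z_total = R + C = 2160 - j219 Ω = 2171∠-5.8° Ω.
Step 4 — Source phasor: V = 6.19∠45.0° V = 4.377 + j4.377 V.
Step 5 — Current: I = V / Z = 0.001802 + j0.002209 A = 0.002851∠50.8° A.
Step 6 — Complex power: S = V·I* = 0.01756 - j0.00178 VA.
Step 7 — Real power: P = Re(S) = 0.01756 W.
Step 8 — Reactive power: Q = Im(S) = -0.00178 VAR.
Step 9 — Apparent power: |S| = 0.01765 VA.
Step 10 — Power factor: PF = P/|S| = 0.9949 (leading).

(a) P = 0.01756 W  (b) Q = -0.00178 VAR  (c) S = 0.01765 VA  (d) PF = 0.9949 (leading)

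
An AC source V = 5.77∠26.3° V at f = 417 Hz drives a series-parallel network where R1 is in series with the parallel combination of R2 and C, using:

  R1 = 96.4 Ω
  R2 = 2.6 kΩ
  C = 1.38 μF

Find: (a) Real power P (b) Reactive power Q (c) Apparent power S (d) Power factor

Step 1 — Angular frequency: ω = 2π·f = 2π·417 = 2620 rad/s.
Step 2 — Component impedances:
  R1: Z = R = 96.4 Ω
  R2: Z = R = 2600 Ω
  C: Z = 1/(jωC) = -j/(ω·C) = 0 - j276.6 Ω
Step 3 — Parallel branch: R2 || C = 1/(1/R2 + 1/C) = 29.09 - j273.5 Ω.
Step 4 — Series with R1: Z_total = R1 + (R2 || C) = 125.5 - j273.5 Ω = 300.9∠-65.4° Ω.
Step 5 — Source phasor: V = 5.77∠26.3° V = 5.173 + j2.557 V.
Step 6 — Current: I = V / Z = -0.0005525 + j0.01917 A = 0.01918∠91.7° A.
Step 7 — Complex power: S = V·I* = 0.04615 - j0.1006 VA.
Step 8 — Real power: P = Re(S) = 0.04615 W.
Step 9 — Reactive power: Q = Im(S) = -0.1006 VAR.
Step 10 — Apparent power: |S| = 0.1106 VA.
Step 11 — Power factor: PF = P/|S| = 0.4171 (leading).

(a) P = 0.04615 W  (b) Q = -0.1006 VAR  (c) S = 0.1106 VA  (d) PF = 0.4171 (leading)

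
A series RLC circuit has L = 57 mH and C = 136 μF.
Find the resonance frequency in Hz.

Step 1 — Resonance condition Im(Z)=0 gives ω₀ = 1/√(LC).
Step 2 — ω₀ = 1/√(0.057·0.000136) = 359.2 rad/s.
Step 3 — f₀ = ω₀/(2π) = 57.16 Hz.

f₀ = 57.16 Hz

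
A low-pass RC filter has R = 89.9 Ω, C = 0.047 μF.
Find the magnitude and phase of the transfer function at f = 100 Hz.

Step 1 — Angular frequency: ω = 2π·100 = 628.3 rad/s.
Step 2 — Transfer function: H(jω) = 1/(1 + jωRC).
Step 3 — Denominator: 1 + jωRC = 1 + j·628.3·89.9·4.7e-08 = 1 + j0.002655.
Step 4 — H = 1 - j0.002655.
Step 5 — Magnitude: |H| = 1 (-0.0 dB); phase: φ = -0.2°.

|H| = 1 (-0.0 dB), φ = -0.2°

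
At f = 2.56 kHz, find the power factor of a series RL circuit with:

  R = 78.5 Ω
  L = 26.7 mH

Step 1 — Angular frequency: ω = 2π·f = 2π·2560 = 1.608e+04 rad/s.
Step 2 — Component impedances:
  R: Z = R = 78.5 Ω
  L: Z = jωL = j·1.608e+04·0.0267 = 0 + j429.5 Ω
Step 3 — Series combination: Z_total = R + L = 78.5 + j429.5 Ω = 436.6∠79.6° Ω.
Step 4 — Power factor: PF = cos(φ) = Re(Z)/|Z| = 78.5/436.6 = 0.1798.
Step 5 — Type: Im(Z) = 429.5 ⇒ lagging (phase φ = 79.6°).

PF = 0.1798 (lagging, φ = 79.6°)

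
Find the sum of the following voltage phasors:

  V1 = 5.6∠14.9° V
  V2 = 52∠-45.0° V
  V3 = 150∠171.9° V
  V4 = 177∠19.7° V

Step 1 — Convert each phasor to rectangular form:
  V1 = 5.6·(cos(14.9°) + j·sin(14.9°)) = 5.412 + j1.44 V
  V2 = 52·(cos(-45.0°) + j·sin(-45.0°)) = 36.77 - j36.77 V
  V3 = 150·(cos(171.9°) + j·sin(171.9°)) = -148.5 + j21.14 V
  V4 = 177·(cos(19.7°) + j·sin(19.7°)) = 166.6 + j59.67 V
Step 2 — Sum components: V_total = 60.32 + j45.47 V.
Step 3 — Convert to polar: |V_total| = 75.54 V, ∠V_total = 37.0°.

V_total = 75.54∠37.0° V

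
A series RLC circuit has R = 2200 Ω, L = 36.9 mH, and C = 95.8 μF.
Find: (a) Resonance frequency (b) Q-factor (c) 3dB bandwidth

Step 1 — Resonance condition Im(Z)=0 gives ω₀ = 1/√(LC).
Step 2 — ω₀ = 1/√(0.0369·9.58e-05) = 531.9 rad/s.
Step 3 — f₀ = ω₀/(2π) = 84.65 Hz.
Step 4 — Series Q: Q = ω₀L/R = 531.9·0.0369/2200 = 0.008921.
Step 5 — 3dB bandwidth: Δω = ω₀/Q = 5.962e+04 rad/s; BW = Δω/(2π) = 9489 Hz.

(a) f₀ = 84.65 Hz  (b) Q = 0.008921  (c) BW = 9489 Hz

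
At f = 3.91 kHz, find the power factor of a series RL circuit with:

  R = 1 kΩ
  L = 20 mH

Step 1 — Angular frequency: ω = 2π·f = 2π·3910 = 2.457e+04 rad/s.
Step 2 — Component impedances:
  R: Z = R = 1000 Ω
  L: Z = jωL = j·2.457e+04·0.02 = 0 + j491.3 Ω
Step 3 — Series combination: Z_total = R + L = 1000 + j491.3 Ω = 1114∠26.2° Ω.
Step 4 — Power factor: PF = cos(φ) = Re(Z)/|Z| = 1000/1114.2 = 0.8975.
Step 5 — Type: Im(Z) = 491.3 ⇒ lagging (phase φ = 26.2°).

PF = 0.8975 (lagging, φ = 26.2°)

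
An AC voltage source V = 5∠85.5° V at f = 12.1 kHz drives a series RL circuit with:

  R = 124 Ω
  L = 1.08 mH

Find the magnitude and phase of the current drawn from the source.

Step 1 — Angular frequency: ω = 2π·f = 2π·1.21e+04 = 7.603e+04 rad/s.
Step 2 — Component impedances:
  R: Z = R = 124 Ω
  L: Z = jωL = j·7.603e+04·0.00108 = 0 + j82.11 Ω
Step 3 — Series combination: Z_total = R + L = 124 + j82.11 Ω = 148.7∠33.5° Ω.
Step 4 — Source phasor: V = 5∠85.5° V = 0.3923 + j4.985 V.
Step 5 — Ohm's law: I = V / Z_total = (0.3923 + j4.985) / (124 + j82.11) = 0.0207 + j0.02649 A.
Step 6 — Convert to polar: |I| = 0.03362 A, ∠I = 52.0°.

I = 0.03362∠52.0° A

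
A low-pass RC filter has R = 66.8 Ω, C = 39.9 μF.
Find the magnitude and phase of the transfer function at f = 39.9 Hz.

Step 1 — Angular frequency: ω = 2π·39.9 = 250.7 rad/s.
Step 2 — Transfer function: H(jω) = 1/(1 + jωRC).
Step 3 — Denominator: 1 + jωRC = 1 + j·250.7·66.8·3.99e-05 = 1 + j0.6682.
Step 4 — H = 0.6913 - j0.4619.
Step 5 — Magnitude: |H| = 0.8315 (-1.6 dB); phase: φ = -33.8°.

|H| = 0.8315 (-1.6 dB), φ = -33.8°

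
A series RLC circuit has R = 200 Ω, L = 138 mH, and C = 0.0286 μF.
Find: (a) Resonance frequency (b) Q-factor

Step 1 — Resonance condition Im(Z)=0 gives ω₀ = 1/√(LC).
Step 2 — ω₀ = 1/√(0.138·2.86e-08) = 1.592e+04 rad/s.
Step 3 — f₀ = ω₀/(2π) = 2533 Hz.
Step 4 — Series Q: Q = ω₀L/R = 1.592e+04·0.138/200 = 10.98.

(a) f₀ = 2533 Hz  (b) Q = 10.98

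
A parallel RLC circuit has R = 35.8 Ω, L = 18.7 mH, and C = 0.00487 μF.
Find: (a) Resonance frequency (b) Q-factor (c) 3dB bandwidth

Step 1 — Resonance: ω₀ = 1/√(LC) = 1/√(0.0187·4.87e-09) = 1.048e+05 rad/s.
Step 2 — f₀ = ω₀/(2π) = 1.668e+04 Hz.
Step 3 — Parallel Q: Q = R/(ω₀L) = 35.8/(1.048e+05·0.0187) = 0.01827.
Step 4 — Bandwidth: Δω = ω₀/Q = 5.736e+06 rad/s; BW = Δω/(2π) = 9.129e+05 Hz.

(a) f₀ = 1.668e+04 Hz  (b) Q = 0.01827  (c) BW = 9.129e+05 Hz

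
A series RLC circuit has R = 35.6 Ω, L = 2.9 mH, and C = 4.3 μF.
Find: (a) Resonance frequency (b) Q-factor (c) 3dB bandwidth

Step 1 — Resonance condition Im(Z)=0 gives ω₀ = 1/√(LC).
Step 2 — ω₀ = 1/√(0.0029·4.3e-06) = 8955 rad/s.
Step 3 — f₀ = ω₀/(2π) = 1425 Hz.
Step 4 — Series Q: Q = ω₀L/R = 8955·0.0029/35.6 = 0.7295.
Step 5 — 3dB bandwidth: Δω = ω₀/Q = 1.228e+04 rad/s; BW = Δω/(2π) = 1954 Hz.

(a) f₀ = 1425 Hz  (b) Q = 0.7295  (c) BW = 1954 Hz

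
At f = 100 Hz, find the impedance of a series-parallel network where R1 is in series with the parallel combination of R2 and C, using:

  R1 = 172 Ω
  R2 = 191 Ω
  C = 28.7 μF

Step 1 — Angular frequency: ω = 2π·f = 2π·100 = 628.3 rad/s.
Step 2 — Component impedances:
  R1: Z = R = 172 Ω
  R2: Z = R = 191 Ω
  C: Z = 1/(jωC) = -j/(ω·C) = 0 - j55.45 Ω
Step 3 — Parallel branch: R2 || C = 1/(1/R2 + 1/C) = 14.85 - j51.14 Ω.
Step 4 — Series with R1: Z_total = R1 + (R2 || C) = 186.8 - j51.14 Ω = 193.7∠-15.3° Ω.

Z = 186.8 - j51.14 Ω = 193.7∠-15.3° Ω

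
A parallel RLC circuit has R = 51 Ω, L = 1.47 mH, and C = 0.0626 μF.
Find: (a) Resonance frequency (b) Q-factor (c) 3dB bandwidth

Step 1 — Resonance: ω₀ = 1/√(LC) = 1/√(0.00147·6.26e-08) = 1.042e+05 rad/s.
Step 2 — f₀ = ω₀/(2π) = 1.659e+04 Hz.
Step 3 — Parallel Q: Q = R/(ω₀L) = 51/(1.042e+05·0.00147) = 0.3328.
Step 4 — Bandwidth: Δω = ω₀/Q = 3.132e+05 rad/s; BW = Δω/(2π) = 4.985e+04 Hz.

(a) f₀ = 1.659e+04 Hz  (b) Q = 0.3328  (c) BW = 4.985e+04 Hz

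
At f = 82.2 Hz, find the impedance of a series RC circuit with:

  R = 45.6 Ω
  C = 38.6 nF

Step 1 — Angular frequency: ω = 2π·f = 2π·82.2 = 516.5 rad/s.
Step 2 — Component impedances:
  R: Z = R = 45.6 Ω
  C: Z = 1/(jωC) = -j/(ω·C) = 0 - j5.016e+04 Ω
Step 3 — Series combination: Z_total = R + C = 45.6 - j5.016e+04 Ω = 5.016e+04∠-89.9° Ω.

Z = 45.6 - j5.016e+04 Ω = 5.016e+04∠-89.9° Ω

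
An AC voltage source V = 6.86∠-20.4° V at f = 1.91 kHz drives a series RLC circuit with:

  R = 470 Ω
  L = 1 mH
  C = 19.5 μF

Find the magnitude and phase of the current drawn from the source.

Step 1 — Angular frequency: ω = 2π·f = 2π·1910 = 1.2e+04 rad/s.
Step 2 — Component impedances:
  R: Z = R = 470 Ω
  L: Z = jωL = j·1.2e+04·0.001 = 0 + j12 Ω
  C: Z = 1/(jωC) = -j/(ω·C) = 0 - j4.273 Ω
Step 3 — Series combination: Z_total = R + L + C = 470 + j7.728 Ω = 470.1∠0.9° Ω.
Step 4 — Source phasor: V = 6.86∠-20.4° V = 6.43 - j2.391 V.
Step 5 — Ohm's law: I = V / Z_total = (6.43 - j2.391) / (470 + j7.728) = 0.01359 - j0.005311 A.
Step 6 — Convert to polar: |I| = 0.01459 A, ∠I = -21.3°.

I = 0.01459∠-21.3° A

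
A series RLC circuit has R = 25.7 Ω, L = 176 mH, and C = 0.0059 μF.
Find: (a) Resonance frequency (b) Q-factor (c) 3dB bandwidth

Step 1 — Resonance: ω₀ = 1/√(LC) = 1/√(0.176·5.9e-09) = 3.103e+04 rad/s.
Step 2 — f₀ = ω₀/(2π) = 4939 Hz.
Step 3 — Series Q: Q = ω₀L/R = 3.103e+04·0.176/25.7 = 212.5.
Step 4 — Bandwidth: Δω = ω₀/Q = 146 rad/s; BW = Δω/(2π) = 23.24 Hz.

(a) f₀ = 4939 Hz  (b) Q = 212.5  (c) BW = 23.24 Hz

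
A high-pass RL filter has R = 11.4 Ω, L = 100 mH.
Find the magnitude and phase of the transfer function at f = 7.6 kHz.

Step 1 — Angular frequency: ω = 2π·7600 = 4.775e+04 rad/s.
Step 2 — Transfer function: H(jω) = jωL/(R + jωL).
Step 3 — Numerator jωL = j·4775; denominator R + jωL = 11.4 + j4775.
Step 4 — H = 1 + j0.002387.
Step 5 — Magnitude: |H| = 1 (-0.0 dB); phase: φ = 0.1°.

|H| = 1 (-0.0 dB), φ = 0.1°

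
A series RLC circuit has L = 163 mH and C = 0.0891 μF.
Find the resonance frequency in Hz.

Step 1 — Resonance condition Im(Z)=0 gives ω₀ = 1/√(LC).
Step 2 — ω₀ = 1/√(0.163·8.91e-08) = 8298 rad/s.
Step 3 — f₀ = ω₀/(2π) = 1321 Hz.

f₀ = 1321 Hz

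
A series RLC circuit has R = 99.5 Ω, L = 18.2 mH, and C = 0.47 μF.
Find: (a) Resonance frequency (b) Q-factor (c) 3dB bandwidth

Step 1 — Resonance condition Im(Z)=0 gives ω₀ = 1/√(LC).
Step 2 — ω₀ = 1/√(0.0182·4.7e-07) = 1.081e+04 rad/s.
Step 3 — f₀ = ω₀/(2π) = 1721 Hz.
Step 4 — Series Q: Q = ω₀L/R = 1.081e+04·0.0182/99.5 = 1.978.
Step 5 — 3dB bandwidth: Δω = ω₀/Q = 5467 rad/s; BW = Δω/(2π) = 870.1 Hz.

(a) f₀ = 1721 Hz  (b) Q = 1.978  (c) BW = 870.1 Hz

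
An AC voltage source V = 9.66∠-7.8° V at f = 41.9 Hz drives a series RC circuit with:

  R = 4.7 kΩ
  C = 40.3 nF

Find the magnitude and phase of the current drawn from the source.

Step 1 — Angular frequency: ω = 2π·f = 2π·41.9 = 263.3 rad/s.
Step 2 — Component impedances:
  R: Z = R = 4700 Ω
  C: Z = 1/(jωC) = -j/(ω·C) = 0 - j9.425e+04 Ω
Step 3 — Series combination: Z_total = R + C = 4700 - j9.425e+04 Ω = 9.437e+04∠-87.1° Ω.
Step 4 — Source phasor: V = 9.66∠-7.8° V = 9.571 - j1.311 V.
Step 5 — Ohm's law: I = V / Z_total = (9.571 - j1.311) / (4700 - j9.425e+04) = 1.893e-05 + j0.0001006 A.
Step 6 — Convert to polar: |I| = 0.0001024 A, ∠I = 79.3°.

I = 0.0001024∠79.3° A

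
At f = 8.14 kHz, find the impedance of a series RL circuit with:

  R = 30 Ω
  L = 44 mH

Step 1 — Angular frequency: ω = 2π·f = 2π·8140 = 5.115e+04 rad/s.
Step 2 — Component impedances:
  R: Z = R = 30 Ω
  L: Z = jωL = j·5.115e+04·0.044 = 0 + j2250 Ω
Step 3 — Series combination: Z_total = R + L = 30 + j2250 Ω = 2251∠89.2° Ω.

Z = 30 + j2250 Ω = 2251∠89.2° Ω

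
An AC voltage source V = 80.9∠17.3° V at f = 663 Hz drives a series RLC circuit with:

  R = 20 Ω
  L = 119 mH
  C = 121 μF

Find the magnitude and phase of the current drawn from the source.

Step 1 — Angular frequency: ω = 2π·f = 2π·663 = 4166 rad/s.
Step 2 — Component impedances:
  R: Z = R = 20 Ω
  L: Z = jωL = j·4166·0.119 = 0 + j495.7 Ω
  C: Z = 1/(jωC) = -j/(ω·C) = 0 - j1.984 Ω
Step 3 — Series combination: Z_total = R + L + C = 20 + j493.7 Ω = 494.1∠87.7° Ω.
Step 4 — Source phasor: V = 80.9∠17.3° V = 77.24 + j24.06 V.
Step 5 — Ohm's law: I = V / Z_total = (77.24 + j24.06) / (20 + j493.7) = 0.05497 - j0.1542 A.
Step 6 — Convert to polar: |I| = 0.1637 A, ∠I = -70.4°.

I = 0.1637∠-70.4° A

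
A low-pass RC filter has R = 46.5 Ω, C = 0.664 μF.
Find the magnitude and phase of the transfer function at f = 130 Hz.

Step 1 — Angular frequency: ω = 2π·130 = 816.8 rad/s.
Step 2 — Transfer function: H(jω) = 1/(1 + jωRC).
Step 3 — Denominator: 1 + jωRC = 1 + j·816.8·46.5·6.64e-07 = 1 + j0.02522.
Step 4 — H = 0.9994 - j0.0252.
Step 5 — Magnitude: |H| = 0.9997 (-0.0 dB); phase: φ = -1.4°.

|H| = 0.9997 (-0.0 dB), φ = -1.4°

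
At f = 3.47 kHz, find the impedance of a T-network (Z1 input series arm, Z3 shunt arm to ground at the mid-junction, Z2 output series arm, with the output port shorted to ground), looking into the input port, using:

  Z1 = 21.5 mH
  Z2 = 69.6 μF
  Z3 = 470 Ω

Step 1 — Angular frequency: ω = 2π·f = 2π·3470 = 2.18e+04 rad/s.
Step 2 — Component impedances:
  Z1: Z = jωL = j·2.18e+04·0.0215 = 0 + j468.8 Ω
  Z2: Z = 1/(jωC) = -j/(ω·C) = 0 - j0.659 Ω
  Z3: Z = R = 470 Ω
Step 3 — With the output port shorted to ground, the output series arm Z2 runs from the junction to ground; the shunt arm Z3 also runs from the junction to ground. They appear in parallel: Z3 || Z2 = 0.000924 - j0.659 Ω.
Step 4 — Series with input arm Z1: Z_in = Z1 + (Z3 || Z2) = 0.000924 + j468.1 Ω = 468.1∠90.0° Ω.

Z = 0.000924 + j468.1 Ω = 468.1∠90.0° Ω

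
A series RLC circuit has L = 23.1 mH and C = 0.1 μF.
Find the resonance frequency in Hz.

Step 1 — Resonance condition Im(Z)=0 gives ω₀ = 1/√(LC).
Step 2 — ω₀ = 1/√(0.0231·1e-07) = 2.081e+04 rad/s.
Step 3 — f₀ = ω₀/(2π) = 3311 Hz.

f₀ = 3311 Hz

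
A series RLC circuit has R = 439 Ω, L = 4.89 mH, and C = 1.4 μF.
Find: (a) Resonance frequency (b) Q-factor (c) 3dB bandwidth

Step 1 — Resonance condition Im(Z)=0 gives ω₀ = 1/√(LC).
Step 2 — ω₀ = 1/√(0.00489·1.4e-06) = 1.209e+04 rad/s.
Step 3 — f₀ = ω₀/(2π) = 1924 Hz.
Step 4 — Series Q: Q = ω₀L/R = 1.209e+04·0.00489/439 = 0.1346.
Step 5 — 3dB bandwidth: Δω = ω₀/Q = 8.978e+04 rad/s; BW = Δω/(2π) = 1.429e+04 Hz.

(a) f₀ = 1924 Hz  (b) Q = 0.1346  (c) BW = 1.429e+04 Hz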